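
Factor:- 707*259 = -183113 = - 7^2*37^1*101^1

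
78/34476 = 1/442 = 0.00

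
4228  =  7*604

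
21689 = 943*23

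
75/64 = 1 +11/64 = 1.17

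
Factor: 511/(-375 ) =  - 3^ ( - 1)*5^( - 3)*7^1*73^1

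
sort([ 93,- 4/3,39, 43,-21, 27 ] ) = [ - 21, - 4/3, 27,39 , 43, 93]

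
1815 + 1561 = 3376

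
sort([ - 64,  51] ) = [ - 64,51 ] 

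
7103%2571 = 1961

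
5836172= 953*6124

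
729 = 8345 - 7616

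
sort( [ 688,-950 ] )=[ - 950, 688]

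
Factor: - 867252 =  - 2^2*3^1*72271^1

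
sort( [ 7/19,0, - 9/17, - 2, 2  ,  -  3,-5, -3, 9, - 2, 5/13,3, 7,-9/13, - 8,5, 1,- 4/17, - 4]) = [ - 8, - 5, - 4,  -  3, - 3, - 2, - 2,- 9/13, - 9/17, - 4/17, 0, 7/19,5/13 , 1,2,3, 5, 7,  9 ] 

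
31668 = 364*87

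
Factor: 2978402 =2^1*7^1 *19^1*11197^1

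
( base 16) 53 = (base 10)83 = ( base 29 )2P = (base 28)2R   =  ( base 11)76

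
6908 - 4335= 2573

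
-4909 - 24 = -4933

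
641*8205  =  5259405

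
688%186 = 130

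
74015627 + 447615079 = 521630706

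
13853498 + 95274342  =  109127840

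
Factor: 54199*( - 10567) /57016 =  - 572720833/57016 = - 2^(-3)*83^1*653^1*7127^( - 1 )*10567^1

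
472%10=2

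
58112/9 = 6456+8/9 = 6456.89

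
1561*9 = 14049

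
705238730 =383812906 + 321425824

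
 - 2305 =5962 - 8267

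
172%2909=172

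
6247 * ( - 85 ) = -530995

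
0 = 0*89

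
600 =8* 75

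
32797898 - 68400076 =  - 35602178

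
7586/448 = 16 + 209/224 = 16.93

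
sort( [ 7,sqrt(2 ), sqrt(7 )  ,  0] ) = [0,sqrt( 2 ),sqrt(7 ), 7 ] 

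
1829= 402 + 1427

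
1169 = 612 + 557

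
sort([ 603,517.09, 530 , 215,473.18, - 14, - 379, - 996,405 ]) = [ - 996, - 379, - 14 , 215,405,473.18, 517.09,530,603 ]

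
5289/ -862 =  - 5289/862 = - 6.14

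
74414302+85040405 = 159454707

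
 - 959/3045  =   - 137/435 = - 0.31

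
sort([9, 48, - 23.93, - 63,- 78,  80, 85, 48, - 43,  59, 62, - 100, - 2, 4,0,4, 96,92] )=[  -  100,-78, - 63, - 43, - 23.93,-2,0,4,4, 9 , 48,48,59, 62, 80 , 85,  92,96] 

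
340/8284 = 85/2071=0.04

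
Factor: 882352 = 2^4*55147^1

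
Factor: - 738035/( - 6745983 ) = 3^( - 1)*5^1*147607^1 *2248661^( - 1)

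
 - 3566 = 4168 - 7734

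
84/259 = 12/37 = 0.32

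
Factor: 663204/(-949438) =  - 2^1*3^1*  7^(  -  1)*17^1*73^( - 1)*929^( - 1)*3251^1 = - 331602/474719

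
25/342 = 25/342=0.07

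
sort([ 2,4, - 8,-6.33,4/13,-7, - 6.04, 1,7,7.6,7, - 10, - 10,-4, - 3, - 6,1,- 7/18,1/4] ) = [- 10, - 10, - 8,  -  7, - 6.33, - 6.04, - 6, - 4, - 3, - 7/18,1/4, 4/13,1,1,2 , 4, 7,7, 7.6 ] 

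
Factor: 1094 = 2^1*547^1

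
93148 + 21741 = 114889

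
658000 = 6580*100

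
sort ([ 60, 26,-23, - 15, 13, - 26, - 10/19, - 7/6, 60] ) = [ - 26, - 23 , - 15, - 7/6,-10/19,13, 26,60,60] 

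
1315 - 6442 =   -  5127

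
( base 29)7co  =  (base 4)1201303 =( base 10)6259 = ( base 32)63j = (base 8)14163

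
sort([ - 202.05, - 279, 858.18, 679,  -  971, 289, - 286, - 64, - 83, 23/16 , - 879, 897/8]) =[ - 971, -879, -286,  -  279,  -  202.05, - 83, - 64,23/16, 897/8,289,679,858.18 ] 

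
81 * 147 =11907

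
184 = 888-704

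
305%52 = 45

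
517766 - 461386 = 56380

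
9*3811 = 34299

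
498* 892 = 444216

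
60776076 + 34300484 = 95076560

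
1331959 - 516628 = 815331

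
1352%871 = 481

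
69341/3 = 23113+2/3 = 23113.67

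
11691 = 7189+4502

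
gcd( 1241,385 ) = 1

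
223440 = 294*760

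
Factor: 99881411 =7^1*31^1*181^1*2543^1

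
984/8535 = 328/2845 = 0.12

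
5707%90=37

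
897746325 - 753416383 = 144329942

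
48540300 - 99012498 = - 50472198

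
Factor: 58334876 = 2^2*14583719^1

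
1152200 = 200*5761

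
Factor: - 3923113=-53^1*74021^1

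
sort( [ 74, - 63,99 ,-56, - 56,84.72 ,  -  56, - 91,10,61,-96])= [ - 96, - 91,-63, - 56, - 56,  -  56, 10 , 61,74,84.72,99 ] 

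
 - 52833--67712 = 14879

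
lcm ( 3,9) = 9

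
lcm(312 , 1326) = 5304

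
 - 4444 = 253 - 4697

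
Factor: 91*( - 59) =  - 5369 = - 7^1*13^1*59^1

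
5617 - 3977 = 1640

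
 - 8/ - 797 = 8/797 = 0.01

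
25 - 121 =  - 96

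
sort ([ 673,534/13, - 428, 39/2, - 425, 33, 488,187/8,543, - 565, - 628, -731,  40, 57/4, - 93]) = [ - 731, - 628, - 565, - 428, - 425, - 93, 57/4,39/2,187/8,33, 40 , 534/13, 488, 543, 673]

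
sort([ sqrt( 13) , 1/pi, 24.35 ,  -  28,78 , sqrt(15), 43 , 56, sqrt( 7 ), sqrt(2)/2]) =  [-28, 1/pi, sqrt( 2)/2, sqrt( 7) , sqrt( 13), sqrt (15 ),24.35,43,56, 78] 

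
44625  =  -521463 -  - 566088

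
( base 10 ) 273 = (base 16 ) 111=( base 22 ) c9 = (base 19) E7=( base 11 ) 229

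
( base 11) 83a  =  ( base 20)2ab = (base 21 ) 263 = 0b1111110011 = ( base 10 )1011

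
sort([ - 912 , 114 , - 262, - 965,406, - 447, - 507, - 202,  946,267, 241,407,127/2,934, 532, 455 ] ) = [ - 965, - 912, - 507, - 447,  -  262, - 202 , 127/2, 114,241, 267, 406, 407 , 455,532, 934,946]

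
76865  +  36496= 113361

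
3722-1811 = 1911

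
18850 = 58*325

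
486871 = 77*6323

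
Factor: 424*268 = 113632=2^5* 53^1*67^1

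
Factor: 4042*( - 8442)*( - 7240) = 247047363360=2^5*3^2*5^1*7^1* 43^1*47^1*67^1 * 181^1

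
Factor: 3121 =3121^1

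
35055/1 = 35055 = 35055.00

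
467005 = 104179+362826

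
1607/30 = 1607/30 = 53.57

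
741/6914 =741/6914= 0.11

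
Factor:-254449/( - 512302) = 299/602 = 2^(-1)*7^( - 1) *13^1 * 23^1*43^ ( - 1 )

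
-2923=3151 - 6074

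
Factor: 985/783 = 3^( - 3)*5^1*29^( - 1 )*197^1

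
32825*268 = 8797100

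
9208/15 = 613 + 13/15 = 613.87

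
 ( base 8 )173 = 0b1111011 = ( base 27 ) 4F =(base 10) 123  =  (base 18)6F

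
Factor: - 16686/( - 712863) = 2^1*  3^2*769^( - 1) =18/769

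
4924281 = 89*55329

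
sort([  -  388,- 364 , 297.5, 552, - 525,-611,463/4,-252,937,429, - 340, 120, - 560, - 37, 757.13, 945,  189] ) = [ - 611,-560  ,-525,-388, - 364,-340,-252, - 37 , 463/4,  120,189,297.5 , 429, 552,757.13,937 , 945] 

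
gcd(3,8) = 1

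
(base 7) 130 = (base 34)22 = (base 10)70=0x46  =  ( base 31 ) 28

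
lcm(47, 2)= 94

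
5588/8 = 1397/2 = 698.50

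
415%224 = 191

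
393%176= 41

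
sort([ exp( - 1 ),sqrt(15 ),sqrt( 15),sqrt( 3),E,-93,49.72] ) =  [  -  93,exp(-1 ), sqrt ( 3) , E,sqrt( 15), sqrt( 15) , 49.72 ] 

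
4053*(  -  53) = -214809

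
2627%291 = 8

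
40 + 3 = 43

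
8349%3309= 1731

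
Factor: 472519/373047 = 3^( - 1)*83^1*5693^1*124349^( - 1)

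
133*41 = 5453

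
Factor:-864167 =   -  864167^1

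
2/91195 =2/91195 = 0.00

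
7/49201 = 7/49201  =  0.00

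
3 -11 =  - 8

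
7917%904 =685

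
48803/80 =48803/80  =  610.04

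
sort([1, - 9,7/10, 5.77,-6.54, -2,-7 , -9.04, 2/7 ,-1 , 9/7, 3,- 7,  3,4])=[  -  9.04,-9, - 7, - 7,- 6.54, - 2, - 1,2/7,7/10,1, 9/7, 3,3,4, 5.77]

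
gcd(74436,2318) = 2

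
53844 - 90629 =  - 36785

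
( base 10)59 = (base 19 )32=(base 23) 2D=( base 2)111011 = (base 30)1t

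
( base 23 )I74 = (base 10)9687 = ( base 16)25d7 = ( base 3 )111021210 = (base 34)8cv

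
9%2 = 1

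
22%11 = 0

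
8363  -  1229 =7134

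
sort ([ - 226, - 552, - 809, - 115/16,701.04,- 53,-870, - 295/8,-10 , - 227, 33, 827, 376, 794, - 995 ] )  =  [ - 995,- 870, - 809, - 552, - 227,-226, - 53,  -  295/8, - 10, - 115/16, 33, 376,701.04, 794, 827]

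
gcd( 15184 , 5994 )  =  2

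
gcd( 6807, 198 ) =3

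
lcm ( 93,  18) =558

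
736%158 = 104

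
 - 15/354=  - 1+113/118 = - 0.04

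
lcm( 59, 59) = 59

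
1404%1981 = 1404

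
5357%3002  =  2355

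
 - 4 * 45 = -180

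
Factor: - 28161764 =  - 2^2*31^1*227111^1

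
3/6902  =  3/6902 =0.00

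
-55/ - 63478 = 55/63478 = 0.00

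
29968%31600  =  29968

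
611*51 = 31161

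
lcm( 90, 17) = 1530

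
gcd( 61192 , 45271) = 1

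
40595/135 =300 + 19/27 = 300.70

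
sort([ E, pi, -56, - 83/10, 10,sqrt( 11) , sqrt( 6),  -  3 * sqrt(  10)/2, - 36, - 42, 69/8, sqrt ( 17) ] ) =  [ - 56, -42,  -  36, - 83/10, -3*sqrt( 10)/2,sqrt( 6), E,pi,  sqrt( 11), sqrt( 17), 69/8,10 ] 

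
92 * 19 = 1748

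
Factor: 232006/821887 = 2^1*11^ ( - 1 )*311^1*373^1*74717^( - 1)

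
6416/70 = 3208/35=91.66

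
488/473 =1+15/473 = 1.03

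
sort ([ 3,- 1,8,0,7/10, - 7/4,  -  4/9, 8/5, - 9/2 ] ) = [-9/2, - 7/4, - 1,  -  4/9 , 0,7/10 , 8/5,  3,8]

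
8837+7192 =16029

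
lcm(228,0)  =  0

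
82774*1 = 82774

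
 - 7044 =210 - 7254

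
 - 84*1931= - 162204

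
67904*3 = 203712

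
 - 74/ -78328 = 37/39164 = 0.00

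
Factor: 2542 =2^1 * 31^1*41^1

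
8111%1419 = 1016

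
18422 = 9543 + 8879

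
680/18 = 37+7/9 = 37.78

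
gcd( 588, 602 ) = 14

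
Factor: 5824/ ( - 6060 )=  - 1456/1515 =- 2^4*3^( - 1 )*5^ ( - 1 )*7^1*13^1*101^(  -  1 )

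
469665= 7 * 67095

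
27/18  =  3/2= 1.50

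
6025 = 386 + 5639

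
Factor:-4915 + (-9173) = -2^3 * 3^1*587^1 = - 14088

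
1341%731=610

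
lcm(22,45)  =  990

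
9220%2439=1903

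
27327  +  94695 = 122022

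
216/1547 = 216/1547 = 0.14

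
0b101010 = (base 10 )42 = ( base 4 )222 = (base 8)52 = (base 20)22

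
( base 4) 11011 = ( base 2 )101000101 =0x145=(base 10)325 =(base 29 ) B6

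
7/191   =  7/191 = 0.04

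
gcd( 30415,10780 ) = 385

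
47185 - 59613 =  - 12428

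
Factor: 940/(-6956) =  - 5/37  =  -5^1 * 37^( - 1 )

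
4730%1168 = 58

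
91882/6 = 15313 + 2/3 = 15313.67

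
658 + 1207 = 1865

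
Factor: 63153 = 3^3*2339^1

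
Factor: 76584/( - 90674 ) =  - 2^2*3^1 *3191^1*45337^( - 1) =- 38292/45337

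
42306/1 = 42306 = 42306.00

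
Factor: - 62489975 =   -  5^2*2499599^1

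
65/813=65/813 = 0.08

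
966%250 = 216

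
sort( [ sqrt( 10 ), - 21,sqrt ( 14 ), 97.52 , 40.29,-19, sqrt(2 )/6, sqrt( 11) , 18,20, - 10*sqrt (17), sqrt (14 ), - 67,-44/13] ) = [-67,  -  10*sqrt(17), - 21, - 19, - 44/13,sqrt(2 ) /6, sqrt(10 ),sqrt(11) , sqrt( 14),sqrt( 14 ) , 18, 20,40.29, 97.52]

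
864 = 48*18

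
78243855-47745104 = 30498751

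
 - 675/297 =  - 3+8/11 = - 2.27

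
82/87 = 82/87 = 0.94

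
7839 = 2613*3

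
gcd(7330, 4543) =1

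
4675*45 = 210375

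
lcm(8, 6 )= 24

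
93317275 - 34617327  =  58699948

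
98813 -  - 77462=176275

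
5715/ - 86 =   -  5715/86= -  66.45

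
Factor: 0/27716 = 0=0^1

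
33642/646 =16821/323 = 52.08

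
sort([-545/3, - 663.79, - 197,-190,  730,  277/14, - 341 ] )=[ - 663.79, - 341, - 197, - 190, - 545/3, 277/14,730]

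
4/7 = 4/7 = 0.57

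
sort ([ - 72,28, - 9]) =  [ - 72, - 9, 28] 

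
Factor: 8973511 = 67^2*1999^1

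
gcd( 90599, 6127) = 1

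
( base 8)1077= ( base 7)1451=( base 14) 2D1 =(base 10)575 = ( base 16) 23f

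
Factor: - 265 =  - 5^1*53^1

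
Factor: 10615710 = 2^1*3^1*5^1*7^1*50551^1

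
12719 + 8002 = 20721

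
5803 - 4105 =1698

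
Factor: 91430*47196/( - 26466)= - 2^2* 3^2*5^1* 11^(  -  1) * 19^1*23^1*41^1*223^1*401^( - 1) = - 719188380/4411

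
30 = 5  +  25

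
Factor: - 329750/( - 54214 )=164875/27107 = 5^3*1319^1*27107^( - 1) 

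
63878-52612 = 11266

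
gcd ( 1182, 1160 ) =2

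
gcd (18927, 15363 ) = 27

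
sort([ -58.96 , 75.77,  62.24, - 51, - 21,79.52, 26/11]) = [ - 58.96, - 51, - 21, 26/11,62.24,  75.77, 79.52 ] 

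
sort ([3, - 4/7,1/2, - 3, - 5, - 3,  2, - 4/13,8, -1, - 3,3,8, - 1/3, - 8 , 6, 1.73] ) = [ - 8, - 5, - 3, - 3, - 3, - 1, - 4/7, - 1/3, - 4/13,1/2, 1.73,2 , 3,3  ,  6,  8,8] 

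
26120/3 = 26120/3 =8706.67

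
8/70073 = 8/70073=0.00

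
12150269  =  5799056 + 6351213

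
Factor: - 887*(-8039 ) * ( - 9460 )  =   - 67455409780 = -2^2*5^1 *11^1 *43^1*887^1*8039^1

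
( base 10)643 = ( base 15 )2cd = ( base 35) id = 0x283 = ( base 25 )10i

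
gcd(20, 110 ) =10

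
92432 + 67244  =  159676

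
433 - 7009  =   - 6576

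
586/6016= 293/3008 = 0.10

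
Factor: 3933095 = 5^1 *19^2*2179^1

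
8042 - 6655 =1387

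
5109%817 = 207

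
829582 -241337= 588245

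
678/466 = 339/233 = 1.45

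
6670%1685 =1615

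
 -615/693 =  - 1  +  26/231=   -  0.89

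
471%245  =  226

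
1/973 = 1/973 = 0.00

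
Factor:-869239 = -7^1 * 23^1 * 5399^1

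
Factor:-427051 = - 509^1 * 839^1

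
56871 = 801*71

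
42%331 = 42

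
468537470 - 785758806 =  - 317221336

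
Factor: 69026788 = 2^2*17256697^1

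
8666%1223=105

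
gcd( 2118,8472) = 2118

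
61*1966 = 119926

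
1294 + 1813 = 3107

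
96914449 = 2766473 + 94147976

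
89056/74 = 44528/37  =  1203.46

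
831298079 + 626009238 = 1457307317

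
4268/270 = 2134/135 = 15.81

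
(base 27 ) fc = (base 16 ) 1a1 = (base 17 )179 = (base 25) GH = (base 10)417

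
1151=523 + 628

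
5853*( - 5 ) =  - 29265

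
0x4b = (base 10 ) 75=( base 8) 113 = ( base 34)27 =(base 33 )29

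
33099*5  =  165495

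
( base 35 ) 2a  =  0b1010000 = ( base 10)80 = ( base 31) 2i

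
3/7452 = 1/2484 = 0.00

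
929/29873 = 929/29873 = 0.03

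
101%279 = 101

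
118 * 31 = 3658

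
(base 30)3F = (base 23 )4D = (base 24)49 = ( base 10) 105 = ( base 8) 151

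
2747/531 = 2747/531 = 5.17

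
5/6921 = 5/6921 = 0.00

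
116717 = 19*6143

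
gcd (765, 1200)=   15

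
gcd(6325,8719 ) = 1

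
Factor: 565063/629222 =2^ ( - 1)*11^( - 1) * 17^1*37^ ( - 1)*43^1 = 731/814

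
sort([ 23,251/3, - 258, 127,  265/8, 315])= [ - 258,23,265/8,251/3, 127,315]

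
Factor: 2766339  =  3^3*29^1*3533^1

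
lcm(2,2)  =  2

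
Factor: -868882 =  - 2^1*7^1*53^1*1171^1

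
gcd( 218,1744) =218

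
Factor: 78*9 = 2^1*3^3*13^1 = 702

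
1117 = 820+297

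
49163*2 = 98326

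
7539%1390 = 589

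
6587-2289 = 4298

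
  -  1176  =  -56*21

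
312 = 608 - 296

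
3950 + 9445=13395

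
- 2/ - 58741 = 2/58741= 0.00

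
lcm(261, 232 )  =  2088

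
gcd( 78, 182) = 26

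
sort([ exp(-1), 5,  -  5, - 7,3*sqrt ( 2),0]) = [  -  7, -5, 0, exp(-1),3*sqrt( 2), 5 ] 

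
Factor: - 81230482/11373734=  - 5686867^(  -  1)*40615241^1 =- 40615241/5686867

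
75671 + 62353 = 138024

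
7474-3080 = 4394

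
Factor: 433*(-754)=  - 326482 = -  2^1*13^1*29^1*433^1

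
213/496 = 213/496 = 0.43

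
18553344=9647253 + 8906091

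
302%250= 52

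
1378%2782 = 1378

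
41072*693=28462896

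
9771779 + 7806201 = 17577980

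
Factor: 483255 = 3^2*5^1 *10739^1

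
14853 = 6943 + 7910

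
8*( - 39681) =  - 317448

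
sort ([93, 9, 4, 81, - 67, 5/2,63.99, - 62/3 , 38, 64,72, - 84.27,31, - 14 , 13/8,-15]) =[ - 84.27,-67, - 62/3, - 15,-14, 13/8,  5/2, 4,9, 31,38,63.99, 64,72,81, 93] 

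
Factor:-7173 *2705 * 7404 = - 143659552860= -  2^2*3^3* 5^1*541^1*617^1*797^1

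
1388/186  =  7 + 43/93 = 7.46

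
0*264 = 0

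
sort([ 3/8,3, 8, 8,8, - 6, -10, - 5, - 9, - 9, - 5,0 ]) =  [ - 10 ,  -  9, - 9, - 6, - 5, - 5, 0,3/8 , 3, 8, 8, 8 ]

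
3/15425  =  3/15425  =  0.00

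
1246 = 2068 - 822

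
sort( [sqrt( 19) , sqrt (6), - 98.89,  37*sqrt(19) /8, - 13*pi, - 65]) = [ - 98.89, - 65,- 13*pi,sqrt(6),sqrt (19),37*sqrt(19)/8]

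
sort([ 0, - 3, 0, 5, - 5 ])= [ - 5,- 3, 0 , 0, 5 ]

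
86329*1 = 86329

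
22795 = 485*47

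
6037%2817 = 403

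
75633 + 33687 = 109320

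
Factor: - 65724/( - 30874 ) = 2^1*3^1*43^(  -  1)*359^( - 1) * 5477^1 = 32862/15437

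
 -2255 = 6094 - 8349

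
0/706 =0 = 0.00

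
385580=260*1483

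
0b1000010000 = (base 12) 380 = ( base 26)k8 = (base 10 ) 528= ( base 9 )646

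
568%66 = 40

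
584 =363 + 221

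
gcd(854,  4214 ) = 14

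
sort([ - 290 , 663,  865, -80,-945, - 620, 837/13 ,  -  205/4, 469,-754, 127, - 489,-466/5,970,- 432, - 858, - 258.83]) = [ - 945,  -  858, - 754,-620 , - 489, - 432,  -  290, - 258.83, - 466/5 , - 80,  -  205/4, 837/13, 127, 469, 663,865, 970 ]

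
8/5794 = 4/2897  =  0.00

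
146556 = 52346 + 94210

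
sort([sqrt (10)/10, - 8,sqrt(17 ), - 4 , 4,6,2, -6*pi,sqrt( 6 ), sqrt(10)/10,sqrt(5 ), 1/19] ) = [ - 6*pi, - 8, - 4, 1/19, sqrt(10 ) /10 , sqrt(10)/10,2, sqrt(5 ) , sqrt( 6 ),  4 , sqrt( 17 ),  6]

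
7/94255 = 1/13465 = 0.00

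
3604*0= 0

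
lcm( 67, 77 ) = 5159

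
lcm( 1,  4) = 4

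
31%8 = 7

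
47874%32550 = 15324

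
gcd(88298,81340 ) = 98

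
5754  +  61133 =66887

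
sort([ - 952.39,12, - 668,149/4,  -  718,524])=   [ - 952.39, - 718, - 668,12,149/4,524 ]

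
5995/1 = 5995 = 5995.00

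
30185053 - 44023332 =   -  13838279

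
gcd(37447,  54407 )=1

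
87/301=87/301  =  0.29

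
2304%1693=611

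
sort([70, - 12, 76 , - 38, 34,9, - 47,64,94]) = [ - 47,-38 , - 12,9,34,  64,  70, 76,  94 ] 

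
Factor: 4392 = 2^3 * 3^2*61^1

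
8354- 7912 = 442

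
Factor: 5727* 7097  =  3^1*23^1 * 47^1 * 83^1*151^1 = 40644519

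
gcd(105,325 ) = 5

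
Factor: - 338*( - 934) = 315692 = 2^2*13^2 *467^1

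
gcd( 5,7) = 1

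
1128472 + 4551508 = 5679980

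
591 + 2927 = 3518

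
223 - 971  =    -  748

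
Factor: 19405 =5^1*3881^1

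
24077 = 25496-1419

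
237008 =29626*8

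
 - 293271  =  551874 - 845145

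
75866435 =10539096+65327339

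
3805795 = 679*5605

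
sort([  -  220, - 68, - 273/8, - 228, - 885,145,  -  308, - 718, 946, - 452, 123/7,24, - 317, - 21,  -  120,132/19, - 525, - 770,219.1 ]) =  [ - 885, -770 , - 718,-525, - 452, - 317 , -308, -228, - 220 , - 120, -68, - 273/8, - 21,132/19,123/7, 24, 145,219.1,946 ]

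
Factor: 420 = 2^2*3^1*5^1 * 7^1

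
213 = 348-135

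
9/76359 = 3/25453 = 0.00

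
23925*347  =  8301975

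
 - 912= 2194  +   - 3106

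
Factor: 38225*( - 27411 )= - 3^1*5^2*11^1*139^1 * 9137^1=- 1047785475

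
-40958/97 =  - 423  +  73/97 = - 422.25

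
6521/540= 12 + 41/540 = 12.08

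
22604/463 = 48 + 380/463 =48.82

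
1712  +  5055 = 6767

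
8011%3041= 1929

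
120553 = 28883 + 91670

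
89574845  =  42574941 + 46999904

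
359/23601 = 359/23601= 0.02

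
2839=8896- 6057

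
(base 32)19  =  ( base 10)41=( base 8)51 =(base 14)2D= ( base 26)1F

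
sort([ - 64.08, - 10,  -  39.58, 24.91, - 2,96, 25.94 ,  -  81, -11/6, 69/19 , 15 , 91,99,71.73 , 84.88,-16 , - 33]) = [ - 81, - 64.08, -39.58 , - 33 ,  -  16, - 10,  -  2,- 11/6, 69/19,15, 24.91,25.94 , 71.73, 84.88, 91,96 , 99 ] 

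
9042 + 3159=12201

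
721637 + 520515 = 1242152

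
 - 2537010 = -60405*42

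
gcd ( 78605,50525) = 5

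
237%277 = 237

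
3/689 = 3/689 = 0.00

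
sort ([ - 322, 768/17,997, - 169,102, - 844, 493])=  [ - 844, - 322, - 169,768/17,102,493, 997 ]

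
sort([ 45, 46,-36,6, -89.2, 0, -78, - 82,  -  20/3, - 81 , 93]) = [  -  89.2,-82,-81,- 78,-36, -20/3, 0, 6 , 45, 46, 93]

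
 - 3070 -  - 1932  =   - 1138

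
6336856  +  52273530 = 58610386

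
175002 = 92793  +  82209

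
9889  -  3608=6281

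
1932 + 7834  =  9766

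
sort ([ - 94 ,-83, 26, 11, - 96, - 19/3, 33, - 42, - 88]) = [ - 96,-94, - 88, - 83, - 42,  -  19/3,11, 26,33 ]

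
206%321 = 206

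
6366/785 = 6366/785 = 8.11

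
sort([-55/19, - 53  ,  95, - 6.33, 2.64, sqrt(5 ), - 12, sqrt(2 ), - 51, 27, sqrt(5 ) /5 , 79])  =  [ - 53, - 51,  -  12, - 6.33,-55/19, sqrt(5 ) /5,  sqrt(2 ), sqrt(5),2.64,27, 79, 95 ]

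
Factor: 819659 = 819659^1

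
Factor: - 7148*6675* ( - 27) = 1288248300 = 2^2 * 3^4*5^2*89^1 * 1787^1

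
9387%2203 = 575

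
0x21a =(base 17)1EB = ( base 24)ma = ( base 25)LD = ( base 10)538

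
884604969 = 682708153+201896816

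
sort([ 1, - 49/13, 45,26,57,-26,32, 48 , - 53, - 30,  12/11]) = [ - 53, - 30 , - 26, - 49/13, 1, 12/11,26, 32,45, 48, 57 ] 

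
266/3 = 88 + 2/3 = 88.67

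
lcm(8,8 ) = 8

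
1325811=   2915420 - 1589609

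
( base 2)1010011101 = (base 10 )669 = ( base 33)k9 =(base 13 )3C6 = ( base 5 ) 10134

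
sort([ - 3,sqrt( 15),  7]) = [ - 3,  sqrt( 15),7 ]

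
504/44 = 11+5/11 = 11.45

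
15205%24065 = 15205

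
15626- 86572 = - 70946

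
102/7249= 102/7249=0.01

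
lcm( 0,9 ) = 0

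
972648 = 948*1026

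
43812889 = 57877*757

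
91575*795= 72802125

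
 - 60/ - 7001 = 60/7001 = 0.01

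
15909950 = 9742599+6167351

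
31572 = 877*36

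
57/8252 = 57/8252 = 0.01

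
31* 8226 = 255006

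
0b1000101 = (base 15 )49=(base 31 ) 27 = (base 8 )105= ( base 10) 69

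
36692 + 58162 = 94854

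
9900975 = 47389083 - 37488108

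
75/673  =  75/673 = 0.11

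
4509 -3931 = 578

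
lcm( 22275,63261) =1581525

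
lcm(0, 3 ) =0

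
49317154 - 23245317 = 26071837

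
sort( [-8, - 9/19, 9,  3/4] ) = [  -  8, -9/19,3/4, 9]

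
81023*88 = 7130024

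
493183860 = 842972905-349789045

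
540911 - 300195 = 240716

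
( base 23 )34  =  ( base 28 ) 2h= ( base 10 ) 73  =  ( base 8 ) 111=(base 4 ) 1021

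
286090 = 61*4690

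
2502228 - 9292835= -6790607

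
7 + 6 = 13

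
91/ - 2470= - 1 + 183/190 = - 0.04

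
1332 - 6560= -5228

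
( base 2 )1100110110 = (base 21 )1i3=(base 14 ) 42A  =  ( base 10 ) 822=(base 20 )212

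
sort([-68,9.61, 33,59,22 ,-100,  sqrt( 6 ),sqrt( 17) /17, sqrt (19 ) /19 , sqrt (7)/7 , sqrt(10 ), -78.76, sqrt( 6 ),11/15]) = [- 100, - 78.76,  -  68,sqrt( 19) /19, sqrt( 17) /17,sqrt( 7)/7,11/15,  sqrt( 6 ),sqrt(6),sqrt(10),9.61, 22,33, 59]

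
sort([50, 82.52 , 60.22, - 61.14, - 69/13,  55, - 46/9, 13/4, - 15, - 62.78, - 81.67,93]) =[ -81.67,-62.78, - 61.14, - 15 ,-69/13, - 46/9,13/4,50,55, 60.22,82.52, 93 ] 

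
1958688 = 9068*216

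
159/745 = 159/745 = 0.21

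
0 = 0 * 2278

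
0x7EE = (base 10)2030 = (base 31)23f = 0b11111101110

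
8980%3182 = 2616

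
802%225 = 127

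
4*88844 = 355376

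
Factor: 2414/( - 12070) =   -  5^( - 1) = - 1/5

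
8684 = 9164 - 480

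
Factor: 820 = 2^2*5^1*41^1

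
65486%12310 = 3936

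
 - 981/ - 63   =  109/7 = 15.57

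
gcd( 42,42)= 42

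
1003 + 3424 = 4427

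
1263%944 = 319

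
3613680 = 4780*756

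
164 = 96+68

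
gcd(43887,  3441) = 3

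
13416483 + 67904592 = 81321075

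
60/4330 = 6/433 = 0.01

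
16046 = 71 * 226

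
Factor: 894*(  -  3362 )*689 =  - 2^2*3^1*13^1 * 41^2* 53^1*149^1 = -2070877692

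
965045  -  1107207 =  - 142162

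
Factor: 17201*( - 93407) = -103^1*167^1*93407^1= - 1606693807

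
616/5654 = 28/257 = 0.11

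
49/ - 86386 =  - 49/86386  =  -  0.00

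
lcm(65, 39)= 195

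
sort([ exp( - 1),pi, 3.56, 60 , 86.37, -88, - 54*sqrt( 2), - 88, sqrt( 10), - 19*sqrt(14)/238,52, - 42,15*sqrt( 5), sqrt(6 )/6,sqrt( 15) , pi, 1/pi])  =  [ - 88, - 88,-54*sqrt(2) , - 42, - 19 * sqrt( 14)/238,  1/pi,exp( -1 ), sqrt(6)/6, pi,pi, sqrt(10 ),3.56,sqrt(15),15 * sqrt(5),52,60,86.37]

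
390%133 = 124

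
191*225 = 42975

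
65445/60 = 4363/4   =  1090.75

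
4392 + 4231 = 8623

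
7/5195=7/5195 = 0.00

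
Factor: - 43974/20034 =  - 3^( - 1)*53^ ( -1)*349^1 = - 349/159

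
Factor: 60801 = 3^1*13^1* 1559^1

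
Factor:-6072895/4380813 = -3^( - 2 )* 5^1 * 486757^(- 1 )*1214579^1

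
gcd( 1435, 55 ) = 5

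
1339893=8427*159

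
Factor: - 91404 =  - 2^2*3^2*2539^1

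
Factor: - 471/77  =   - 3^1*7^( - 1)*11^ (-1) * 157^1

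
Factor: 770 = 2^1*5^1*7^1*11^1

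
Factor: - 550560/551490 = - 2^4*37^1*593^(-1)= -592/593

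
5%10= 5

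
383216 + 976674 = 1359890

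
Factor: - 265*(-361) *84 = 2^2 * 3^1 * 5^1*7^1 * 19^2*53^1 = 8035860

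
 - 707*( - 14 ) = 9898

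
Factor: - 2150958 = -2^1 * 3^1*37^1 * 9689^1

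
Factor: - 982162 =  - 2^1*491081^1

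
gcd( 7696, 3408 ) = 16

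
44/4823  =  44/4823 = 0.01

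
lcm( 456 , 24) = 456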